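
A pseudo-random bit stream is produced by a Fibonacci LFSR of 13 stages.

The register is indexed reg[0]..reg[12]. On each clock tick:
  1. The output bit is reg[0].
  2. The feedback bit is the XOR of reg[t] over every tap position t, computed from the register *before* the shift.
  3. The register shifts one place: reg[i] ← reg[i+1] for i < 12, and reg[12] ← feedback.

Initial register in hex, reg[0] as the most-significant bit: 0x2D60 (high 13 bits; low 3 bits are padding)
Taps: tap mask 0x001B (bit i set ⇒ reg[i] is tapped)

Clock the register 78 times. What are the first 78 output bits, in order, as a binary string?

001011010110011001010111111010011100111101000110111111001001100101000111101011

tick  register→output (feedback)
  0  0010110101100→0 (1)
  1  0101101011001→0 (1)
  2  1011010110011→1 (0)
  3  0110101100110→0 (0)
  4  1101011001100→1 (1)
  5  1010110011001→1 (0)
  6  0101100110010→0 (1)
  7  1011001100101→1 (0)
  8  0110011001010→0 (1)
  9  1100110010101→1 (1)
 10  1001100101011→1 (1)
 11  0011001010111→0 (1)
 12  0110010101111→0 (1)
 13  1100101011111→1 (1)
 14  1001010111111→1 (0)
 15  0010101111110→0 (1)
 16  0101011111101→0 (0)
 17  1010111111010→1 (0)
 18  0101111110100→0 (1)
 19  1011111101001→1 (1)
 20  0111111010011→0 (1)
 21  1111110100111→1 (0)
 22  1111101001110→1 (0)
 23  1111010011100→1 (1)
 24  1110100111001→1 (1)
 25  1101001110011→1 (1)
 26  1010011100111→1 (1)
 27  0100111001111→0 (0)
 28  1001110011110→1 (1)
 29  0011100111101→0 (0)
 30  0111001111010→0 (0)
 31  1110011110100→1 (0)
 32  1100111101000→1 (1)
 33  1001111010001→1 (1)
 34  0011110100011→0 (0)
 35  0111101000110→0 (1)
 36  1111010001101→1 (1)
 37  1110100011011→1 (1)
 38  1101000110111→1 (1)
 39  1010001101111→1 (1)
 40  0100011011111→0 (1)
 41  1000110111111→1 (0)
 42  0001101111110→0 (0)
 43  0011011111100→0 (1)
 44  0110111111001→0 (0)
 45  1101111110010→1 (0)
 46  1011111100100→1 (1)
 47  0111111001001→0 (1)
 48  1111110010011→1 (0)
 49  1111100100110→1 (0)
 50  1111001001100→1 (1)
 51  1110010011001→1 (0)
 52  1100100110010→1 (1)
 53  1001001100101→1 (0)
 54  0010011001010→0 (0)
 55  0100110010100→0 (0)
 56  1001100101000→1 (1)
 57  0011001010001→0 (1)
 58  0110010100011→0 (1)
 59  1100101000111→1 (1)
 60  1001010001111→1 (0)
 61  0010100011110→0 (1)
 62  0101000111101→0 (0)
 63  1010001111010→1 (1)
 64  0100011110101→0 (1)
 65  1000111101011→1 (0)
 66  0001111010110→0 (0)
 67  0011110101100→0 (0)
 68  0111101011000→0 (1)
 69  1111010110001→1 (1)
 70  1110101100011→1 (1)
 71  1101011000111→1 (1)
 72  1010110001111→1 (0)
 73  0101100011110→0 (1)
 74  1011000111101→1 (0)
 75  0110001111010→0 (1)
 76  1100011110101→1 (0)
 77  1000111101010→1 (0)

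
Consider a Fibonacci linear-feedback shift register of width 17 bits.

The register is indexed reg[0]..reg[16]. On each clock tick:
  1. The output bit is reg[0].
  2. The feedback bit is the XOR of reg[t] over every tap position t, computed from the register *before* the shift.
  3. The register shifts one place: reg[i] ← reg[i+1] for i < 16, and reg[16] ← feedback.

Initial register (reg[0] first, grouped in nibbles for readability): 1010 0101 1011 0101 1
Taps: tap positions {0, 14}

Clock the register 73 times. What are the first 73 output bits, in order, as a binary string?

tick  register→output (feedback)
  0  10100101101101011→1 (1)
  1  01001011011010111→0 (1)
  2  10010110110101111→1 (0)
  3  00101101101011110→0 (1)
  4  01011011010111101→0 (1)
  5  10110110101111011→1 (1)
  6  01101101011110111→0 (1)
  7  11011010111101111→1 (0)
  8  10110101111011110→1 (0)
  9  01101011110111100→0 (1)
 10  11010111101111001→1 (1)
 11  10101111011110011→1 (1)
 12  01011110111100111→0 (1)
 13  10111101111001111→1 (0)
 14  01111011110011110→0 (1)
 15  11110111100111101→1 (0)
 16  11101111001111010→1 (1)
 17  11011110011110101→1 (0)
 18  10111100111101010→1 (1)
 19  01111001111010101→0 (1)
 20  11110011110101011→1 (1)
 21  11100111101010111→1 (0)
 22  11001111010101110→1 (0)
 23  10011110101011100→1 (0)
 24  00111101010111000→0 (0)
 25  01111010101110000→0 (0)
 26  11110101011100000→1 (1)
 27  11101010111000001→1 (1)
 28  11010101110000011→1 (1)
 29  10101011100000111→1 (0)
 30  01010111000001110→0 (1)
 31  10101110000011101→1 (0)
 32  01011100000111010→0 (0)
 33  10111000001110100→1 (0)
 34  01110000011101000→0 (0)
 35  11100000111010000→1 (1)
 36  11000001110100001→1 (1)
 37  10000011101000011→1 (1)
 38  00000111010000111→0 (1)
 39  00001110100001111→0 (1)
 40  00011101000011111→0 (1)
 41  00111010000111111→0 (1)
 42  01110100001111111→0 (1)
 43  11101000011111111→1 (0)
 44  11010000111111110→1 (0)
 45  10100001111111100→1 (0)
 46  01000011111111000→0 (0)
 47  10000111111110000→1 (1)
 48  00001111111100001→0 (0)
 49  00011111111000010→0 (0)
 50  00111111110000100→0 (1)
 51  01111111100001001→0 (0)
 52  11111111000010010→1 (1)
 53  11111110000100101→1 (0)
 54  11111100001001010→1 (1)
 55  11111000010010101→1 (0)
 56  11110000100101010→1 (1)
 57  11100001001010101→1 (0)
 58  11000010010101010→1 (1)
 59  10000100101010101→1 (0)
 60  00001001010101010→0 (0)
 61  00010010101010100→0 (1)
 62  00100101010101001→0 (0)
 63  01001010101010010→0 (0)
 64  10010101010100100→1 (0)
 65  00101010101001000→0 (0)
 66  01010101010010000→0 (0)
 67  10101010100100000→1 (1)
 68  01010101001000001→0 (0)
 69  10101010010000010→1 (1)
 70  01010100100000101→0 (1)
 71  10101001000001011→1 (1)
 72  01010010000010111→0 (1)

1010010110110101111011110011110101011100000111010000111111110000100101010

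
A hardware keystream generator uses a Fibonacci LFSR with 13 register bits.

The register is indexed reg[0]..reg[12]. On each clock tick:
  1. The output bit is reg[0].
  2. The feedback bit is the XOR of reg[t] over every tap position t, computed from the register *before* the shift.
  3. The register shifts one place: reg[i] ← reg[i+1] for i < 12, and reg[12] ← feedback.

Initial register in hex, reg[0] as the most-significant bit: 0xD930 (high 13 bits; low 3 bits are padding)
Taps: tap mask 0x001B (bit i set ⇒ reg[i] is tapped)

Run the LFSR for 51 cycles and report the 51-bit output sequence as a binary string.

k : reg_k → out_k, fb_k
0: 1101100100110 → 1, fb=0
1: 1011001001100 → 1, fb=0
2: 0110010011000 → 0, fb=1
3: 1100100110001 → 1, fb=1
4: 1001001100011 → 1, fb=0
5: 0010011000110 → 0, fb=0
6: 0100110001100 → 0, fb=0
7: 1001100011000 → 1, fb=1
8: 0011000110001 → 0, fb=1
9: 0110001100011 → 0, fb=1
10: 1100011000111 → 1, fb=0
11: 1000110001110 → 1, fb=0
12: 0001100011100 → 0, fb=0
13: 0011000111000 → 0, fb=1
14: 0110001110001 → 0, fb=1
15: 1100011100011 → 1, fb=0
16: 1000111000110 → 1, fb=0
17: 0001110001100 → 0, fb=0
18: 0011100011000 → 0, fb=0
19: 0111000110000 → 0, fb=0
20: 1110001100000 → 1, fb=0
21: 1100011000000 → 1, fb=0
22: 1000110000000 → 1, fb=0
23: 0001100000000 → 0, fb=0
24: 0011000000000 → 0, fb=1
25: 0110000000001 → 0, fb=1
26: 1100000000011 → 1, fb=0
27: 1000000000110 → 1, fb=1
28: 0000000001101 → 0, fb=0
29: 0000000011010 → 0, fb=0
30: 0000000110100 → 0, fb=0
31: 0000001101000 → 0, fb=0
32: 0000011010000 → 0, fb=0
33: 0000110100000 → 0, fb=1
34: 0001101000001 → 0, fb=0
35: 0011010000010 → 0, fb=1
36: 0110100000101 → 0, fb=0
37: 1101000001010 → 1, fb=1
38: 1010000010101 → 1, fb=1
39: 0100000101011 → 0, fb=1
40: 1000001010111 → 1, fb=1
41: 0000010101111 → 0, fb=0
42: 0000101011110 → 0, fb=1
43: 0001010111101 → 0, fb=1
44: 0010101111011 → 0, fb=1
45: 0101011110111 → 0, fb=0
46: 1010111101110 → 1, fb=0
47: 0101111011100 → 0, fb=1
48: 1011110111001 → 1, fb=1
49: 0111101110011 → 0, fb=1
50: 1111011100111 → 1, fb=1

110110010011000110001110001100000000011010000010101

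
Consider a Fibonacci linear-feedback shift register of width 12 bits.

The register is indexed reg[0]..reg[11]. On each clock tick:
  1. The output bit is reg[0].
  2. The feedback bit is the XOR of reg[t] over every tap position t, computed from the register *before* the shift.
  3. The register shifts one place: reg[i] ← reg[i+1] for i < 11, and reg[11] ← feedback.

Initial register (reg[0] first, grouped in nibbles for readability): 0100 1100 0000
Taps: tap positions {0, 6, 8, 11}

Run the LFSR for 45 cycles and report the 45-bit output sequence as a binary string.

010011000000011100110101010111010101100111001

step | reg (before) | out | fb
   0 | 010011000000 | 0 | 0
   1 | 100110000000 | 1 | 1
   2 | 001100000001 | 0 | 1
   3 | 011000000011 | 0 | 1
   4 | 110000000111 | 1 | 0
   5 | 100000001110 | 1 | 0
   6 | 000000011100 | 0 | 1
   7 | 000000111001 | 0 | 1
   8 | 000001110011 | 0 | 0
   9 | 000011100110 | 0 | 1
  10 | 000111001101 | 0 | 0
  11 | 001110011010 | 0 | 1
  12 | 011100110101 | 0 | 0
  13 | 111001101010 | 1 | 1
  14 | 110011010101 | 1 | 0
  15 | 100110101010 | 1 | 1
  16 | 001101010101 | 0 | 1
  17 | 011010101011 | 0 | 1
  18 | 110101010111 | 1 | 0
  19 | 101010101110 | 1 | 1
  20 | 010101011101 | 0 | 0
  21 | 101010111010 | 1 | 1
  22 | 010101110101 | 0 | 0
  23 | 101011101010 | 1 | 1
  24 | 010111010101 | 0 | 1
  25 | 101110101011 | 1 | 0
  26 | 011101010110 | 0 | 0
  27 | 111010101100 | 1 | 1
  28 | 110101011001 | 1 | 1
  29 | 101010110011 | 1 | 1
  30 | 010101100111 | 0 | 0
  31 | 101011001110 | 1 | 0
  32 | 010110011100 | 0 | 1
  33 | 101100111001 | 1 | 0
  34 | 011001110010 | 0 | 1
  35 | 110011100101 | 1 | 1
  36 | 100111001011 | 1 | 1
  37 | 001110010111 | 0 | 1
  38 | 011100101111 | 0 | 1
  39 | 111001011111 | 1 | 1
  40 | 110010111111 | 1 | 0
  41 | 100101111110 | 1 | 1
  42 | 001011111101 | 0 | 1
  43 | 010111111011 | 0 | 1
  44 | 101111110111 | 1 | 1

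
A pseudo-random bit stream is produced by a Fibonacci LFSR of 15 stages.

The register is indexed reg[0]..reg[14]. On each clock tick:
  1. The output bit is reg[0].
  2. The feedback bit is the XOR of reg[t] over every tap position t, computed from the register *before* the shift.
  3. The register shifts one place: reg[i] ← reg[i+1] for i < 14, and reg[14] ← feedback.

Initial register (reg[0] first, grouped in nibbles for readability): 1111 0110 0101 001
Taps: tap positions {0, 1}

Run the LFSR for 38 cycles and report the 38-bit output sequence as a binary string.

tick  register→output (feedback)
  0  111101100101001→1 (0)
  1  111011001010010→1 (0)
  2  110110010100100→1 (0)
  3  101100101001000→1 (1)
  4  011001010010001→0 (1)
  5  110010100100011→1 (0)
  6  100101001000110→1 (1)
  7  001010010001101→0 (0)
  8  010100100011010→0 (1)
  9  101001000110101→1 (1)
 10  010010001101011→0 (1)
 11  100100011010111→1 (1)
 12  001000110101111→0 (0)
 13  010001101011110→0 (1)
 14  100011010111101→1 (1)
 15  000110101111011→0 (0)
 16  001101011110110→0 (0)
 17  011010111101100→0 (1)
 18  110101111011001→1 (0)
 19  101011110110010→1 (1)
 20  010111101100101→0 (1)
 21  101111011001011→1 (1)
 22  011110110010111→0 (1)
 23  111101100101111→1 (0)
 24  111011001011110→1 (0)
 25  110110010111100→1 (0)
 26  101100101111000→1 (1)
 27  011001011110001→0 (1)
 28  110010111100011→1 (0)
 29  100101111000110→1 (1)
 30  001011110001101→0 (0)
 31  010111100011010→0 (1)
 32  101111000110101→1 (1)
 33  011110001101011→0 (1)
 34  111100011010111→1 (0)
 35  111000110101110→1 (0)
 36  110001101011100→1 (0)
 37  100011010111000→1 (1)

11110110010100100011010111101100101111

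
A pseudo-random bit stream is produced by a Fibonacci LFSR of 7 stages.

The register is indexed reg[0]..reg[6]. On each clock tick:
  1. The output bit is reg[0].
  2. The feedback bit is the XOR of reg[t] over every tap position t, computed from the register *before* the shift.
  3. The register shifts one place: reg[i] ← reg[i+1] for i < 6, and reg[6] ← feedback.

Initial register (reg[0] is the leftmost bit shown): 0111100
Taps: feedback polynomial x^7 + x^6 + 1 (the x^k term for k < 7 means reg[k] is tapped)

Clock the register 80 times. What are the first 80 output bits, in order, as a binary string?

01111000101000011000001000000111111101010100110011101110100101100011011110110101

k : reg_k → out_k, fb_k
0: 0111100 → 0, fb=0
1: 1111000 → 1, fb=1
2: 1110001 → 1, fb=0
3: 1100010 → 1, fb=1
4: 1000101 → 1, fb=0
5: 0001010 → 0, fb=0
6: 0010100 → 0, fb=0
7: 0101000 → 0, fb=0
8: 1010000 → 1, fb=1
9: 0100001 → 0, fb=1
10: 1000011 → 1, fb=0
11: 0000110 → 0, fb=0
12: 0001100 → 0, fb=0
13: 0011000 → 0, fb=0
14: 0110000 → 0, fb=0
15: 1100000 → 1, fb=1
16: 1000001 → 1, fb=0
17: 0000010 → 0, fb=0
18: 0000100 → 0, fb=0
19: 0001000 → 0, fb=0
20: 0010000 → 0, fb=0
21: 0100000 → 0, fb=0
22: 1000000 → 1, fb=1
23: 0000001 → 0, fb=1
24: 0000011 → 0, fb=1
25: 0000111 → 0, fb=1
26: 0001111 → 0, fb=1
27: 0011111 → 0, fb=1
28: 0111111 → 0, fb=1
29: 1111111 → 1, fb=0
30: 1111110 → 1, fb=1
31: 1111101 → 1, fb=0
32: 1111010 → 1, fb=1
33: 1110101 → 1, fb=0
34: 1101010 → 1, fb=1
35: 1010101 → 1, fb=0
36: 0101010 → 0, fb=0
37: 1010100 → 1, fb=1
38: 0101001 → 0, fb=1
39: 1010011 → 1, fb=0
40: 0100110 → 0, fb=0
41: 1001100 → 1, fb=1
42: 0011001 → 0, fb=1
43: 0110011 → 0, fb=1
44: 1100111 → 1, fb=0
45: 1001110 → 1, fb=1
46: 0011101 → 0, fb=1
47: 0111011 → 0, fb=1
48: 1110111 → 1, fb=0
49: 1101110 → 1, fb=1
50: 1011101 → 1, fb=0
51: 0111010 → 0, fb=0
52: 1110100 → 1, fb=1
53: 1101001 → 1, fb=0
54: 1010010 → 1, fb=1
55: 0100101 → 0, fb=1
56: 1001011 → 1, fb=0
57: 0010110 → 0, fb=0
58: 0101100 → 0, fb=0
59: 1011000 → 1, fb=1
60: 0110001 → 0, fb=1
61: 1100011 → 1, fb=0
62: 1000110 → 1, fb=1
63: 0001101 → 0, fb=1
64: 0011011 → 0, fb=1
65: 0110111 → 0, fb=1
66: 1101111 → 1, fb=0
67: 1011110 → 1, fb=1
68: 0111101 → 0, fb=1
69: 1111011 → 1, fb=0
70: 1110110 → 1, fb=1
71: 1101101 → 1, fb=0
72: 1011010 → 1, fb=1
73: 0110101 → 0, fb=1
74: 1101011 → 1, fb=0
75: 1010110 → 1, fb=1
76: 0101101 → 0, fb=1
77: 1011011 → 1, fb=0
78: 0110110 → 0, fb=0
79: 1101100 → 1, fb=1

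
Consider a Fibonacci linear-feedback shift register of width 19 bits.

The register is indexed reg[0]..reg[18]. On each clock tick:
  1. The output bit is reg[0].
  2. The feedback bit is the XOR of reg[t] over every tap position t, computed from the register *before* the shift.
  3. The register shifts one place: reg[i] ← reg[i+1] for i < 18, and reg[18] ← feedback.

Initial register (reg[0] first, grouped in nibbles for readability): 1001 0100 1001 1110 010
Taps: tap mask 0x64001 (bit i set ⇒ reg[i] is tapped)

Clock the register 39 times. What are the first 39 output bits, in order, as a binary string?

100101001001111001011011000011111001111

step | reg (before) | out | fb
   0 | 1001010010011110010 | 1 | 1
   1 | 0010100100111100101 | 0 | 1
   2 | 0101001001111001011 | 0 | 0
   3 | 1010010011110010110 | 1 | 1
   4 | 0100100111100101101 | 0 | 1
   5 | 1001001111001011011 | 1 | 0
   6 | 0010011110010110110 | 0 | 0
   7 | 0100111100101101100 | 0 | 0
   8 | 1001111001011011000 | 1 | 0
   9 | 0011110010110110000 | 0 | 1
  10 | 0111100101101100001 | 0 | 1
  11 | 1111001011011000011 | 1 | 1
  12 | 1110010110110000111 | 1 | 1
  13 | 1100101101100001111 | 1 | 1
  14 | 1001011011000011111 | 1 | 0
  15 | 0010110110000111110 | 0 | 0
  16 | 0101101100001111100 | 0 | 1
  17 | 1011011000011111001 | 1 | 1
  18 | 0110110000111110011 | 0 | 1
  19 | 1101100001111100111 | 1 | 1
  20 | 1011000011111001111 | 1 | 1
  21 | 0110000111110011111 | 0 | 1
  22 | 1100001111100111111 | 1 | 0
  23 | 1000011111001111110 | 1 | 1
  24 | 0000111110011111101 | 0 | 0
  25 | 0001111100111111010 | 0 | 0
  26 | 0011111001111110100 | 0 | 1
  27 | 0111110011111101001 | 0 | 1
  28 | 1111100111111010011 | 1 | 0
  29 | 1111001111110100110 | 1 | 0
  30 | 1110011111101001100 | 1 | 1
  31 | 1100111111010011001 | 1 | 1
  32 | 1001111110100110011 | 1 | 0
  33 | 0011111101001100110 | 0 | 1
  34 | 0111111010011001101 | 0 | 1
  35 | 1111110100110011011 | 1 | 0
  36 | 1111101001100110110 | 1 | 1
  37 | 1111010011001101101 | 1 | 0
  38 | 1110100110011011010 | 1 | 1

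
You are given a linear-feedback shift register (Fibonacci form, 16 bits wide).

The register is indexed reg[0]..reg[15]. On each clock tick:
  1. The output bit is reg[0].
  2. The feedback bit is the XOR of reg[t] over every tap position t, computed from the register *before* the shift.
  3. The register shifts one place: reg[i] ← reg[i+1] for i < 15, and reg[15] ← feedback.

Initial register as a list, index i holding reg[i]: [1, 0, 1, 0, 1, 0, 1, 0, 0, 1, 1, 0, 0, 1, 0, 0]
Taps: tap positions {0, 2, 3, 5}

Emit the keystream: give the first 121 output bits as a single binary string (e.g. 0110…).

tick  register→output (feedback)
  0  1010101001100100→1 (0)
  1  0101010011001000→0 (0)
  2  1010100110010000→1 (0)
  3  0101001100100000→0 (1)
  4  1010011001000001→1 (1)
  5  0100110010000011→0 (1)
  6  1001100100000111→1 (0)
  7  0011001000001110→0 (0)
  8  0110010000011100→0 (0)
  9  1100100000111000→1 (1)
 10  1001000001110001→1 (0)
 11  0010000011100010→0 (1)
 12  0100000111000101→0 (0)
 13  1000001110001010→1 (1)
 14  0000011100010101→0 (1)
 15  0000111000101011→0 (1)
 16  0001110001010111→0 (0)
 17  0011100010101110→0 (0)
 18  0111000101011100→0 (0)
 19  1110001010111000→1 (0)
 20  1100010101110000→1 (0)
 21  1000101011100000→1 (1)
 22  0001010111000001→0 (0)
 23  0010101110000010→0 (1)
 24  0101011100000101→0 (0)
 25  1010111000001010→1 (1)
 26  0101110000010101→0 (0)
 27  1011100000101010→1 (1)
 28  0111000001010101→0 (0)
 29  1110000010101010→1 (0)
 30  1100000101010100→1 (1)
 31  1000001010101001→1 (1)
 32  0000010101010011→0 (1)
 33  0000101010100111→0 (0)
 34  0001010101001110→0 (0)
 35  0010101010011100→0 (1)
 36  0101010100111001→0 (0)
 37  1010101001110010→1 (0)
 38  0101010011100100→0 (0)
 39  1010100111001000→1 (0)
 40  0101001110010000→0 (1)
 41  1010011100100001→1 (1)
 42  0100111001000011→0 (1)
 43  1001110010000111→1 (1)
 44  0011100100001111→0 (0)
 45  0111001000011110→0 (0)
 46  1110010000111100→1 (1)
 47  1100100001111001→1 (1)
 48  1001000011110011→1 (0)
 49  0010000111100110→0 (1)
 50  0100001111001101→0 (0)
 51  1000011110011010→1 (0)
 52  0000111100110100→0 (1)
 53  0001111001101001→0 (0)
 54  0011110011010010→0 (1)
 55  0111100110100101→0 (0)
 56  1111001101001010→1 (1)
 57  1110011010010101→1 (1)
 58  1100110100101011→1 (0)
 59  1001101001010110→1 (0)
 60  0011010010101100→0 (1)
 61  0110100101011001→0 (1)
 62  1101001010110011→1 (0)
 63  1010010101100110→1 (1)
 64  0100101011001101→0 (0)
 65  1001010110011010→1 (1)
 66  0010101100110101→0 (1)
 67  0101011001101011→0 (0)
 68  1010110011010110→1 (1)
 69  0101100110101101→0 (1)
 70  1011001101011011→1 (1)
 71  0110011010110111→0 (0)
 72  1100110101101110→1 (0)
 73  1001101011011100→1 (0)
 74  0011010110111000→0 (1)
 75  0110101101110001→0 (1)
 76  1101011011100011→1 (1)
 77  1010110111000111→1 (1)
 78  0101101110001111→0 (1)
 79  1011011100011111→1 (0)
 80  0110111000111110→0 (0)
 81  1101110001111100→1 (1)
 82  1011100011111001→1 (1)
 83  0111000111110011→0 (0)
 84  1110001111100110→1 (0)
 85  1100011111001100→1 (0)
 86  1000111110011000→1 (0)
 87  0001111100110000→0 (0)
 88  0011111001100000→0 (1)
 89  0111110011000001→0 (1)
 90  1111100110000011→1 (1)
 91  1111001100000111→1 (1)
 92  1110011000001111→1 (1)
 93  1100110000011111→1 (0)
 94  1001100000111110→1 (0)
 95  0011000001111100→0 (0)
 96  0110000011111000→0 (1)
 97  1100000111110001→1 (1)
 98  1000001111100011→1 (1)
 99  0000011111000111→0 (1)
100  0000111110001111→0 (1)
101  0001111100011111→0 (0)
102  0011111000111110→0 (1)
103  0111110001111101→0 (1)
104  1111100011111011→1 (1)
105  1111000111110111→1 (1)
106  1110001111101111→1 (0)
107  1100011111011110→1 (0)
108  1000111110111100→1 (0)
109  0001111101111000→0 (0)
110  0011111011110000→0 (1)
111  0111110111100001→0 (1)
112  1111101111000011→1 (1)
113  1111011110000111→1 (0)
114  1110111100001110→1 (1)
115  1101111000011101→1 (1)
116  1011110000111011→1 (0)
117  0111100001110110→0 (0)
118  1111000011101100→1 (1)
119  1110000111011001→1 (0)
120  1100001110110010→1 (1)

1010101001100100000111000101011100000101010100111001000011110011010010101100110101101110001111100110000011111000111110111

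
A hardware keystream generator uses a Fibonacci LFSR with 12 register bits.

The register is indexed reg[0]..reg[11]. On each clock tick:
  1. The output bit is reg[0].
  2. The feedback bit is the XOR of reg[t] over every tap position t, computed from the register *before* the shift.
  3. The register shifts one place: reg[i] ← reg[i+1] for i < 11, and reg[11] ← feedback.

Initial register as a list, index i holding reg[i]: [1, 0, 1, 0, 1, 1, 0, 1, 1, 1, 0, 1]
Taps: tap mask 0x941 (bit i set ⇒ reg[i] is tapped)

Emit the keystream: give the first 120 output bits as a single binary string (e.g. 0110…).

101011011101111110010011000001100111010010101010011110001000100111011100001101000110011100110001001110000101101001110010

tick  register→output (feedback)
  0  101011011101→1 (1)
  1  010110111011→0 (1)
  2  101101110111→1 (1)
  3  011011101111→0 (1)
  4  110111011111→1 (1)
  5  101110111111→1 (0)
  6  011101111110→0 (0)
  7  111011111100→1 (1)
  8  110111111001→1 (0)
  9  101111110010→1 (0)
 10  011111100100→0 (1)
 11  111111001001→1 (1)
 12  111110010011→1 (0)
 13  111100100110→1 (0)
 14  111001001100→1 (0)
 15  110010011000→1 (0)
 16  100100110000→1 (0)
 17  001001100000→0 (1)
 18  010011000001→0 (1)
 19  100110000011→1 (0)
 20  001100000110→0 (0)
 21  011000001100→0 (1)
 22  110000011001→1 (1)
 23  100000110011→1 (1)
 24  000001100111→0 (0)
 25  000011001110→0 (1)
 26  000110011101→0 (0)
 27  001100111010→0 (0)
 28  011001110100→0 (1)
 29  110011101001→1 (0)
 30  100111010010→1 (1)
 31  001110100101→0 (0)
 32  011101001010→0 (1)
 33  111010010101→1 (0)
 34  110100101010→1 (1)
 35  101001010101→1 (0)
 36  010010101010→0 (0)
 37  100101010100→1 (1)
 38  001010101001→0 (1)
 39  010101010011→0 (1)
 40  101010100111→1 (1)
 41  010101001111→0 (0)
 42  101010011110→1 (0)
 43  010100111100→0 (0)
 44  101001111000→1 (1)
 45  010011110001→0 (0)
 46  100111100010→1 (0)
 47  001111000100→0 (0)
 48  011110001000→0 (1)
 49  111100010001→1 (0)
 50  111000100010→1 (0)
 51  110001000100→1 (1)
 52  100010001001→1 (1)
 53  000100010011→0 (1)
 54  001000100111→0 (0)
 55  010001001110→0 (1)
 56  100010011101→1 (1)
 57  000100111011→0 (1)
 58  001001110111→0 (0)
 59  010011101110→0 (0)
 60  100111011100→1 (0)
 61  001110111000→0 (0)
 62  011101110000→0 (1)
 63  111011100001→1 (1)
 64  110111000011→1 (0)
 65  101110000110→1 (1)
 66  011100001101→0 (0)
 67  111000011010→1 (0)
 68  110000110100→1 (0)
 69  100001101000→1 (1)
 70  000011010001→0 (1)
 71  000110100011→0 (0)
 72  001101000110→0 (0)
 73  011010001100→0 (1)
 74  110100011001→1 (1)
 75  101000110011→1 (1)
 76  010001100111→0 (0)
 77  100011001110→1 (0)
 78  000110011100→0 (1)
 79  001100111001→0 (1)
 80  011001110011→0 (0)
 81  110011100110→1 (0)
 82  100111001100→1 (0)
 83  001110011000→0 (1)
 84  011100110001→0 (0)
 85  111001100010→1 (0)
 86  110011000100→1 (1)
 87  100110001001→1 (1)
 88  001100010011→0 (1)
 89  011000100111→0 (0)
 90  110001001110→1 (0)
 91  100010011100→1 (0)
 92  000100111000→0 (0)
 93  001001110000→0 (1)
 94  010011100001→0 (0)
 95  100111000010→1 (1)
 96  001110000101→0 (1)
 97  011100001011→0 (0)
 98  111000010110→1 (1)
 99  110000101101→1 (0)
100  100001011010→1 (0)
101  000010110100→0 (1)
102  000101101001→0 (1)
103  001011010011→0 (1)
104  010110100111→0 (0)
105  101101001110→1 (0)
106  011010011100→0 (1)
107  110100111001→1 (0)
108  101001110010→1 (0)
109  010011100100→0 (1)
110  100111001001→1 (1)
111  001110010011→0 (1)
112  011100100111→0 (0)
113  111001001110→1 (0)
114  110010011100→1 (0)
115  100100111000→1 (1)
116  001001110001→0 (0)
117  010011100010→0 (1)
118  100111000101→1 (0)
119  001110001010→0 (1)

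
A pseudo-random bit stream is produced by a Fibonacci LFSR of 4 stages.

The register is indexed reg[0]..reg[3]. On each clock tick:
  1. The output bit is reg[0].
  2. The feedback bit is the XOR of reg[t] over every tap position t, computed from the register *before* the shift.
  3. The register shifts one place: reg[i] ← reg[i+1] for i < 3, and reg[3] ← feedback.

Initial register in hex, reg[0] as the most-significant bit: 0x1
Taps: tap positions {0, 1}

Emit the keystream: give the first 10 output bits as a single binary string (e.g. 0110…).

0001001101

tick  register→output (feedback)
  0  0001→0 (0)
  1  0010→0 (0)
  2  0100→0 (1)
  3  1001→1 (1)
  4  0011→0 (0)
  5  0110→0 (1)
  6  1101→1 (0)
  7  1010→1 (1)
  8  0101→0 (1)
  9  1011→1 (1)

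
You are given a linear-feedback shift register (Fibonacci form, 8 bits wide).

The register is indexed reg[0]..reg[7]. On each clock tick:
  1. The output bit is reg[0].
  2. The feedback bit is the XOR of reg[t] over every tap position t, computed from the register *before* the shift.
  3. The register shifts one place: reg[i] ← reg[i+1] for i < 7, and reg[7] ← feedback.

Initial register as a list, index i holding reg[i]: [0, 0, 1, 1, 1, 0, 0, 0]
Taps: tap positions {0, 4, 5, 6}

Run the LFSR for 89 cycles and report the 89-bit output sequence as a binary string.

00111000100000001011000111101000011111111001000010100111110101010111000001100010101100110

k : reg_k → out_k, fb_k
0: 00111000 → 0, fb=1
1: 01110001 → 0, fb=0
2: 11100010 → 1, fb=0
3: 11000100 → 1, fb=0
4: 10001000 → 1, fb=0
5: 00010000 → 0, fb=0
6: 00100000 → 0, fb=0
7: 01000000 → 0, fb=0
8: 10000000 → 1, fb=1
9: 00000001 → 0, fb=0
10: 00000010 → 0, fb=1
11: 00000101 → 0, fb=1
12: 00001011 → 0, fb=0
13: 00010110 → 0, fb=0
14: 00101100 → 0, fb=0
15: 01011000 → 0, fb=1
16: 10110001 → 1, fb=1
17: 01100011 → 0, fb=1
18: 11000111 → 1, fb=1
19: 10001111 → 1, fb=0
20: 00011110 → 0, fb=1
21: 00111101 → 0, fb=0
22: 01111010 → 0, fb=0
23: 11110100 → 1, fb=0
24: 11101000 → 1, fb=0
25: 11010000 → 1, fb=1
26: 10100001 → 1, fb=1
27: 01000011 → 0, fb=1
28: 10000111 → 1, fb=1
29: 00001111 → 0, fb=1
30: 00011111 → 0, fb=1
31: 00111111 → 0, fb=1
32: 01111111 → 0, fb=1
33: 11111111 → 1, fb=0
34: 11111110 → 1, fb=0
35: 11111100 → 1, fb=1
36: 11111001 → 1, fb=0
37: 11110010 → 1, fb=0
38: 11100100 → 1, fb=0
39: 11001000 → 1, fb=0
40: 10010000 → 1, fb=1
41: 00100001 → 0, fb=0
42: 01000010 → 0, fb=1
43: 10000101 → 1, fb=0
44: 00001010 → 0, fb=0
45: 00010100 → 0, fb=1
46: 00101001 → 0, fb=1
47: 01010011 → 0, fb=1
48: 10100111 → 1, fb=1
49: 01001111 → 0, fb=1
50: 10011111 → 1, fb=0
51: 00111110 → 0, fb=1
52: 01111101 → 0, fb=0
53: 11111010 → 1, fb=1
54: 11110101 → 1, fb=0
55: 11101010 → 1, fb=1
56: 11010101 → 1, fb=0
57: 10101010 → 1, fb=1
58: 01010101 → 0, fb=1
59: 10101011 → 1, fb=1
60: 01010111 → 0, fb=0
61: 10101110 → 1, fb=0
62: 01011100 → 0, fb=0
63: 10111000 → 1, fb=0
64: 01110000 → 0, fb=0
65: 11100000 → 1, fb=1
66: 11000001 → 1, fb=1
67: 10000011 → 1, fb=0
68: 00000110 → 0, fb=0
69: 00001100 → 0, fb=0
70: 00011000 → 0, fb=1
71: 00110001 → 0, fb=0
72: 01100010 → 0, fb=1
73: 11000101 → 1, fb=0
74: 10001010 → 1, fb=1
75: 00010101 → 0, fb=1
76: 00101011 → 0, fb=0
77: 01010110 → 0, fb=0
78: 10101100 → 1, fb=1
79: 01011001 → 0, fb=1
80: 10110011 → 1, fb=0
81: 01100110 → 0, fb=0
82: 11001100 → 1, fb=1
83: 10011001 → 1, fb=0
84: 00110010 → 0, fb=1
85: 01100101 → 0, fb=1
86: 11001011 → 1, fb=1
87: 10010111 → 1, fb=1
88: 00101111 → 0, fb=1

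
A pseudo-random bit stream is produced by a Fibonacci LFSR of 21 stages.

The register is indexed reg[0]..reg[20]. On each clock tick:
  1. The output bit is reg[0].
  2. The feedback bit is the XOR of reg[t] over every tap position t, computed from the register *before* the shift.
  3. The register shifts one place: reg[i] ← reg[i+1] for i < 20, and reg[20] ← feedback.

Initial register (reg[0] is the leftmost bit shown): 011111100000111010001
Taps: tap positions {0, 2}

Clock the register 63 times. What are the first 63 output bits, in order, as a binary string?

011111100000111010001100001100011010010111100111101110011001001

k : reg_k → out_k, fb_k
0: 011111100000111010001 → 0, fb=1
1: 111111000001110100011 → 1, fb=0
2: 111110000011101000110 → 1, fb=0
3: 111100000111010001100 → 1, fb=0
4: 111000001110100011000 → 1, fb=0
5: 110000011101000110000 → 1, fb=1
6: 100000111010001100001 → 1, fb=1
7: 000001110100011000011 → 0, fb=0
8: 000011101000110000110 → 0, fb=0
9: 000111010001100001100 → 0, fb=0
10: 001110100011000011000 → 0, fb=1
11: 011101000110000110001 → 0, fb=1
12: 111010001100001100011 → 1, fb=0
13: 110100011000011000110 → 1, fb=1
14: 101000110000110001101 → 1, fb=0
15: 010001100001100011010 → 0, fb=0
16: 100011000011000110100 → 1, fb=1
17: 000110000110001101001 → 0, fb=0
18: 001100001100011010010 → 0, fb=1
19: 011000011000110100101 → 0, fb=1
20: 110000110001101001011 → 1, fb=1
21: 100001100011010010111 → 1, fb=1
22: 000011000110100101111 → 0, fb=0
23: 000110001101001011110 → 0, fb=0
24: 001100011010010111100 → 0, fb=1
25: 011000110100101111001 → 0, fb=1
26: 110001101001011110011 → 1, fb=1
27: 100011010010111100111 → 1, fb=1
28: 000110100101111001111 → 0, fb=0
29: 001101001011110011110 → 0, fb=1
30: 011010010111100111101 → 0, fb=1
31: 110100101111001111011 → 1, fb=1
32: 101001011110011110111 → 1, fb=0
33: 010010111100111101110 → 0, fb=0
34: 100101111001111011100 → 1, fb=1
35: 001011110011110111001 → 0, fb=1
36: 010111100111101110011 → 0, fb=0
37: 101111001111011100110 → 1, fb=0
38: 011110011110111001100 → 0, fb=1
39: 111100111101110011001 → 1, fb=0
40: 111001111011100110010 → 1, fb=0
41: 110011110111001100100 → 1, fb=1
42: 100111101110011001001 → 1, fb=1
43: 001111011100110010011 → 0, fb=1
44: 011110111001100100111 → 0, fb=1
45: 111101110011001001111 → 1, fb=0
46: 111011100110010011110 → 1, fb=0
47: 110111001100100111100 → 1, fb=1
48: 101110011001001111001 → 1, fb=0
49: 011100110010011110010 → 0, fb=1
50: 111001100100111100101 → 1, fb=0
51: 110011001001111001010 → 1, fb=1
52: 100110010011110010101 → 1, fb=1
53: 001100100111100101011 → 0, fb=1
54: 011001001111001010111 → 0, fb=1
55: 110010011110010101111 → 1, fb=1
56: 100100111100101011111 → 1, fb=1
57: 001001111001010111111 → 0, fb=1
58: 010011110010101111111 → 0, fb=0
59: 100111100101011111110 → 1, fb=1
60: 001111001010111111101 → 0, fb=1
61: 011110010101111111011 → 0, fb=1
62: 111100101011111110111 → 1, fb=0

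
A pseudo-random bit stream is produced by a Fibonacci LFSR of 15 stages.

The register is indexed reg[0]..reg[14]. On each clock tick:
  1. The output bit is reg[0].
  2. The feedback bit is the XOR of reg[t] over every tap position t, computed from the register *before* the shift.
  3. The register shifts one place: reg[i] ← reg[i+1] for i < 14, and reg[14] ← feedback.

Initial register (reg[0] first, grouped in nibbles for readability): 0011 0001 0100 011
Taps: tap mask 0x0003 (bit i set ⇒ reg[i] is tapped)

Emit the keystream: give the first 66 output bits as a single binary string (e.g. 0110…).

001100010100011010100111100101111101000101110000111001110010001001

k : reg_k → out_k, fb_k
0: 001100010100011 → 0, fb=0
1: 011000101000110 → 0, fb=1
2: 110001010001101 → 1, fb=0
3: 100010100011010 → 1, fb=1
4: 000101000110101 → 0, fb=0
5: 001010001101010 → 0, fb=0
6: 010100011010100 → 0, fb=1
7: 101000110101001 → 1, fb=1
8: 010001101010011 → 0, fb=1
9: 100011010100111 → 1, fb=1
10: 000110101001111 → 0, fb=0
11: 001101010011110 → 0, fb=0
12: 011010100111100 → 0, fb=1
13: 110101001111001 → 1, fb=0
14: 101010011110010 → 1, fb=1
15: 010100111100101 → 0, fb=1
16: 101001111001011 → 1, fb=1
17: 010011110010111 → 0, fb=1
18: 100111100101111 → 1, fb=1
19: 001111001011111 → 0, fb=0
20: 011110010111110 → 0, fb=1
21: 111100101111101 → 1, fb=0
22: 111001011111010 → 1, fb=0
23: 110010111110100 → 1, fb=0
24: 100101111101000 → 1, fb=1
25: 001011111010001 → 0, fb=0
26: 010111110100010 → 0, fb=1
27: 101111101000101 → 1, fb=1
28: 011111010001011 → 0, fb=1
29: 111110100010111 → 1, fb=0
30: 111101000101110 → 1, fb=0
31: 111010001011100 → 1, fb=0
32: 110100010111000 → 1, fb=0
33: 101000101110000 → 1, fb=1
34: 010001011100001 → 0, fb=1
35: 100010111000011 → 1, fb=1
36: 000101110000111 → 0, fb=0
37: 001011100001110 → 0, fb=0
38: 010111000011100 → 0, fb=1
39: 101110000111001 → 1, fb=1
40: 011100001110011 → 0, fb=1
41: 111000011100111 → 1, fb=0
42: 110000111001110 → 1, fb=0
43: 100001110011100 → 1, fb=1
44: 000011100111001 → 0, fb=0
45: 000111001110010 → 0, fb=0
46: 001110011100100 → 0, fb=0
47: 011100111001000 → 0, fb=1
48: 111001110010001 → 1, fb=0
49: 110011100100010 → 1, fb=0
50: 100111001000100 → 1, fb=1
51: 001110010001001 → 0, fb=0
52: 011100100010010 → 0, fb=1
53: 111001000100101 → 1, fb=0
54: 110010001001010 → 1, fb=0
55: 100100010010100 → 1, fb=1
56: 001000100101001 → 0, fb=0
57: 010001001010010 → 0, fb=1
58: 100010010100101 → 1, fb=1
59: 000100101001011 → 0, fb=0
60: 001001010010110 → 0, fb=0
61: 010010100101100 → 0, fb=1
62: 100101001011001 → 1, fb=1
63: 001010010110011 → 0, fb=0
64: 010100101100110 → 0, fb=1
65: 101001011001101 → 1, fb=1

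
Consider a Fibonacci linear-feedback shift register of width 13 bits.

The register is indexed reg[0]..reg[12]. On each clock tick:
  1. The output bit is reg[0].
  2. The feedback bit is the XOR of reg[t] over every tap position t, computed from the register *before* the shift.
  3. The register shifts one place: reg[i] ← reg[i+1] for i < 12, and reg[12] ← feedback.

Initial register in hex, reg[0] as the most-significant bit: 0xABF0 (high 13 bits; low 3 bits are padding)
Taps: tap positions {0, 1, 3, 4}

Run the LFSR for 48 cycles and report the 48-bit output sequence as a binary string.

tick  register→output (feedback)
  0  1010101111110→1 (0)
  1  0101011111100→0 (0)
  2  1010111111000→1 (0)
  3  0101111110000→0 (1)
  4  1011111100001→1 (1)
  5  0111111000011→0 (1)
  6  1111110000111→1 (0)
  7  1111100001110→1 (0)
  8  1111000011100→1 (1)
  9  1110000111001→1 (0)
 10  1100001110010→1 (0)
 11  1000011100100→1 (1)
 12  0000111001001→0 (1)
 13  0001110010011→0 (0)
 14  0011100100110→0 (0)
 15  0111001001100→0 (0)
 16  1110010011000→1 (0)
 17  1100100110000→1 (1)
 18  1001001100001→1 (0)
 19  0010011000010→0 (0)
 20  0100110000100→0 (0)
 21  1001100001000→1 (1)
 22  0011000010001→0 (1)
 23  0110000100011→0 (1)
 24  1100001000111→1 (0)
 25  1000010001110→1 (1)
 26  0000100011101→0 (1)
 27  0001000111011→0 (1)
 28  0010001110111→0 (0)
 29  0100011101110→0 (1)
 30  1000111011101→1 (0)
 31  0001110111010→0 (0)
 32  0011101110100→0 (0)
 33  0111011101000→0 (0)
 34  1110111010000→1 (1)
 35  1101110100001→1 (0)
 36  1011101000010→1 (1)
 37  0111010000101→0 (0)
 38  1110100001010→1 (1)
 39  1101000010101→1 (1)
 40  1010000101011→1 (1)
 41  0100001010111→0 (1)
 42  1000010101111→1 (1)
 43  0000101011111→0 (1)
 44  0001010111111→0 (1)
 45  0010101111111→0 (1)
 46  0101011111111→0 (0)
 47  1010111111110→1 (0)

101010111111000011100100110000100011101110100001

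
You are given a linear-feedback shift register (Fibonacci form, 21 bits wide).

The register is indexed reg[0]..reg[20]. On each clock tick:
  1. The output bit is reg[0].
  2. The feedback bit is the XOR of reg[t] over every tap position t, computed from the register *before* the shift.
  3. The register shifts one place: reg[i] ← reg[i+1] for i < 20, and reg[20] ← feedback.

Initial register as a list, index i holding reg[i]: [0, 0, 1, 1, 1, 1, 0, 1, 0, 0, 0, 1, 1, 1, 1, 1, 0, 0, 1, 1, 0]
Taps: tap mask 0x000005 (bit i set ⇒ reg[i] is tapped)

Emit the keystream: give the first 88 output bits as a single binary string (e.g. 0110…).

0011110100011111001101100100101100011111011110110011101100010100101111101011101000110010

k : reg_k → out_k, fb_k
0: 001111010001111100110 → 0, fb=1
1: 011110100011111001101 → 0, fb=1
2: 111101000111110011011 → 1, fb=0
3: 111010001111100110110 → 1, fb=0
4: 110100011111001101100 → 1, fb=1
5: 101000111110011011001 → 1, fb=0
6: 010001111100110110010 → 0, fb=0
7: 100011111001101100100 → 1, fb=1
8: 000111110011011001001 → 0, fb=0
9: 001111100110110010010 → 0, fb=1
10: 011111001101100100101 → 0, fb=1
11: 111110011011001001011 → 1, fb=0
12: 111100110110010010110 → 1, fb=0
13: 111001101100100101100 → 1, fb=0
14: 110011011001001011000 → 1, fb=1
15: 100110110010010110001 → 1, fb=1
16: 001101100100101100011 → 0, fb=1
17: 011011001001011000111 → 0, fb=1
18: 110110010010110001111 → 1, fb=1
19: 101100100101100011111 → 1, fb=0
20: 011001001011000111110 → 0, fb=1
21: 110010010110001111101 → 1, fb=1
22: 100100101100011111011 → 1, fb=1
23: 001001011000111110111 → 0, fb=1
24: 010010110001111101111 → 0, fb=0
25: 100101100011111011110 → 1, fb=1
26: 001011000111110111101 → 0, fb=1
27: 010110001111101111011 → 0, fb=0
28: 101100011111011110110 → 1, fb=0
29: 011000111110111101100 → 0, fb=1
30: 110001111101111011001 → 1, fb=1
31: 100011111011110110011 → 1, fb=1
32: 000111110111101100111 → 0, fb=0
33: 001111101111011001110 → 0, fb=1
34: 011111011110110011101 → 0, fb=1
35: 111110111101100111011 → 1, fb=0
36: 111101111011001110110 → 1, fb=0
37: 111011110110011101100 → 1, fb=0
38: 110111101100111011000 → 1, fb=1
39: 101111011001110110001 → 1, fb=0
40: 011110110011101100010 → 0, fb=1
41: 111101100111011000101 → 1, fb=0
42: 111011001110110001010 → 1, fb=0
43: 110110011101100010100 → 1, fb=1
44: 101100111011000101001 → 1, fb=0
45: 011001110110001010010 → 0, fb=1
46: 110011101100010100101 → 1, fb=1
47: 100111011000101001011 → 1, fb=1
48: 001110110001010010111 → 0, fb=1
49: 011101100010100101111 → 0, fb=1
50: 111011000101001011111 → 1, fb=0
51: 110110001010010111110 → 1, fb=1
52: 101100010100101111101 → 1, fb=0
53: 011000101001011111010 → 0, fb=1
54: 110001010010111110101 → 1, fb=1
55: 100010100101111101011 → 1, fb=1
56: 000101001011111010111 → 0, fb=0
57: 001010010111110101110 → 0, fb=1
58: 010100101111101011101 → 0, fb=0
59: 101001011111010111010 → 1, fb=0
60: 010010111110101110100 → 0, fb=0
61: 100101111101011101000 → 1, fb=1
62: 001011111010111010001 → 0, fb=1
63: 010111110101110100011 → 0, fb=0
64: 101111101011101000110 → 1, fb=0
65: 011111010111010001100 → 0, fb=1
66: 111110101110100011001 → 1, fb=0
67: 111101011101000110010 → 1, fb=0
68: 111010111010001100100 → 1, fb=0
69: 110101110100011001000 → 1, fb=1
70: 101011101000110010001 → 1, fb=0
71: 010111010001100100010 → 0, fb=0
72: 101110100011001000100 → 1, fb=0
73: 011101000110010001000 → 0, fb=1
74: 111010001100100010001 → 1, fb=0
75: 110100011001000100010 → 1, fb=1
76: 101000110010001000101 → 1, fb=0
77: 010001100100010001010 → 0, fb=0
78: 100011001000100010100 → 1, fb=1
79: 000110010001000101001 → 0, fb=0
80: 001100100010001010010 → 0, fb=1
81: 011001000100010100101 → 0, fb=1
82: 110010001000101001011 → 1, fb=1
83: 100100010001010010111 → 1, fb=1
84: 001000100010100101111 → 0, fb=1
85: 010001000101001011111 → 0, fb=0
86: 100010001010010111110 → 1, fb=1
87: 000100010100101111101 → 0, fb=0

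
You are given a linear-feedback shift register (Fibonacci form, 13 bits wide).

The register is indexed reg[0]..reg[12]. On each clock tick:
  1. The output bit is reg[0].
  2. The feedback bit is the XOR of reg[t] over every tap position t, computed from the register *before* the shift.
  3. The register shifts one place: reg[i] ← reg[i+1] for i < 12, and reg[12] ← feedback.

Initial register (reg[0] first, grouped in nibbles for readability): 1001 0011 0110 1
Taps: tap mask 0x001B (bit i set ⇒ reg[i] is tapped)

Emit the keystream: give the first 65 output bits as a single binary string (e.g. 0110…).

10010011011010001100001110011011000011100010110000001110101001000

k : reg_k → out_k, fb_k
0: 1001001101101 → 1, fb=0
1: 0010011011010 → 0, fb=0
2: 0100110110100 → 0, fb=0
3: 1001101101000 → 1, fb=1
4: 0011011010001 → 0, fb=1
5: 0110110100011 → 0, fb=0
6: 1101101000110 → 1, fb=0
7: 1011010001100 → 1, fb=0
8: 0110100011000 → 0, fb=0
9: 1101000110000 → 1, fb=1
10: 1010001100001 → 1, fb=1
11: 0100011000011 → 0, fb=1
12: 1000110000111 → 1, fb=0
13: 0001100001110 → 0, fb=0
14: 0011000011100 → 0, fb=1
15: 0110000111001 → 0, fb=1
16: 1100001110011 → 1, fb=0
17: 1000011100110 → 1, fb=1
18: 0000111001101 → 0, fb=1
19: 0001110011011 → 0, fb=0
20: 0011100110110 → 0, fb=0
21: 0111001101100 → 0, fb=0
22: 1110011011000 → 1, fb=0
23: 1100110110000 → 1, fb=1
24: 1001101100001 → 1, fb=1
25: 0011011000011 → 0, fb=1
26: 0110110000111 → 0, fb=0
27: 1101100001110 → 1, fb=0
28: 1011000011100 → 1, fb=0
29: 0110000111000 → 0, fb=1
30: 1100001110001 → 1, fb=0
31: 1000011100010 → 1, fb=1
32: 0000111000101 → 0, fb=1
33: 0001110001011 → 0, fb=0
34: 0011100010110 → 0, fb=0
35: 0111000101100 → 0, fb=0
36: 1110001011000 → 1, fb=0
37: 1100010110000 → 1, fb=0
38: 1000101100000 → 1, fb=0
39: 0001011000000 → 0, fb=1
40: 0010110000001 → 0, fb=1
41: 0101100000011 → 0, fb=1
42: 1011000000111 → 1, fb=0
43: 0110000001110 → 0, fb=1
44: 1100000011101 → 1, fb=0
45: 1000000111010 → 1, fb=1
46: 0000001110101 → 0, fb=0
47: 0000011101010 → 0, fb=0
48: 0000111010100 → 0, fb=1
49: 0001110101001 → 0, fb=0
50: 0011101010010 → 0, fb=0
51: 0111010100100 → 0, fb=0
52: 1110101001000 → 1, fb=1
53: 1101010010001 → 1, fb=1
54: 1010100100011 → 1, fb=0
55: 0101001000110 → 0, fb=0
56: 1010010001100 → 1, fb=1
57: 0100100011001 → 0, fb=0
58: 1001000110010 → 1, fb=0
59: 0010001100100 → 0, fb=0
60: 0100011001000 → 0, fb=1
61: 1000110010001 → 1, fb=0
62: 0001100100010 → 0, fb=0
63: 0011001000100 → 0, fb=1
64: 0110010001001 → 0, fb=1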